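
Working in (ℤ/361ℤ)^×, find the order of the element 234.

ord(234) | φ(361) = φ(19^2) = 19·(19−1) = 342 = 2 · 3^2 · 19.
Divisors of 342: 1, 2, 3, 6, 9, 18, 19, 38, 57, 114, 171, 342.
Check 234^d mod 361 for each divisor in increasing order:
234^1 ≡ 234
234^2 ≡ 245
234^3 ≡ 292
234^6 ≡ 68
234^9 ≡ 1
Therefore the multiplicative order of 234 modulo 361 is 9.

9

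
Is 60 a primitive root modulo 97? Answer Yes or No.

φ(97) = 97 − 1 = 96 = 2^5 · 3.
An element g generates (Z/97Z)^× iff g^(96/q) ≢ 1 (mod 97) for each prime q ∈ {2, 3}.
60^48 ≡ 96 (mod 97)  [q = 2: ≢ 1 ✓]
60^32 ≡ 35 (mod 97)  [q = 3: ≢ 1 ✓]
All checks pass, so 60 has order 96 and is a primitive root modulo 97.

Yes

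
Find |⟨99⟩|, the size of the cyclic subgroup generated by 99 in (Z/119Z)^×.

Since 99 ∈ (Z/119Z)^×, its order divides φ(119) = φ(7·17) = (7−1)·(17−1) = 6·16 = 96 = 2^5 · 3.
Divisors of 96: 1, 2, 3, 4, 6, 8, 12, 16, 24, 32, 48, 96.
Check 99^d mod 119 for each divisor in increasing order:
99^1 ≡ 99 (mod 119)
99^2 ≡ 43 (mod 119)
99^3 ≡ 92 (mod 119)
99^4 ≡ 64 (mod 119)
99^6 ≡ 15 (mod 119)
99^8 ≡ 50 (mod 119)
99^12 ≡ 106 (mod 119)
99^16 ≡ 1 (mod 119) ✓
The smallest such exponent is 16, so the order of 99 is 16.

16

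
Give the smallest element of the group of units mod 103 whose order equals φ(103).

φ(103) = 103 − 1 = 102 = 2 · 3 · 17.
g is a primitive root iff g^(102/q) ≢ 1 (mod 103) for each prime q ∈ {2, 3, 17}.
g = 2: 2^51 ≡ 1 — hits 1, so not a primitive root.
g = 3: 3^51 ≡ 102; 3^34 ≡ 1 — hits 1, so not a primitive root.
g = 4: 4^51 ≡ 1 — hits 1, so not a primitive root.
g = 5: 5^51 ≡ 102; 5^34 ≡ 56; 5^6 ≡ 72 — none is 1, so 5 is a primitive root.
So 5 is the smallest generator of (Z/103Z)^×.

5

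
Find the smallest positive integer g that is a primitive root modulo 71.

φ(71) = 71 − 1 = 70 = 2 · 5 · 7.
g is a primitive root iff g^(70/q) ≢ 1 (mod 71) for each prime q ∈ {2, 5, 7}.
g = 2: 2^35 ≡ 1 — hits 1, so not a primitive root.
g = 3: 3^35 ≡ 1 — hits 1, so not a primitive root.
g = 4: 4^35 ≡ 1 — hits 1, so not a primitive root.
g = 5: 5^35 ≡ 1 — hits 1, so not a primitive root.
g = 6: 6^35 ≡ 1 — hits 1, so not a primitive root.
g = 7: 7^35 ≡ 70; 7^14 ≡ 54; 7^10 ≡ 45 — none is 1, so 7 is a primitive root.
So 7 is the smallest generator of (Z/71Z)^×.

7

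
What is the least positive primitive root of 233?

3

φ(233) = 233 − 1 = 232 = 2^3 · 29.
g is a primitive root iff g^(232/q) ≢ 1 (mod 233) for each prime q ∈ {2, 29}.
g = 2: 2^116 ≡ 1 — hits 1, so not a primitive root.
g = 3: 3^116 ≡ 232; 3^8 ≡ 37 — none is 1, so 3 is a primitive root.
So 3 is the smallest generator of (Z/233Z)^×.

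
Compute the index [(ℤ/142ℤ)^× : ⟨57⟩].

14

Since 57 ∈ (Z/142Z)^×, its order divides φ(142) = φ(2)·φ(71) = 1·70 = 70 = 2 · 5 · 7.
Divisors of 70: 1, 2, 5, 7, 10, 14, 35, 70.
Compute 57^d (mod 142) for the divisors d until we hit 1:
57^1 ≡ 57 (mod 142)
57^2 ≡ 125 (mod 142)
57^5 ≡ 1 (mod 142) ✓
So ord_142(57) = 5, hence |⟨57⟩| = 5.
Index = |(Z/142Z)^×| / |⟨57⟩| = 70 / 5 = 14.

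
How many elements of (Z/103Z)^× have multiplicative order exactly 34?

16

φ(103) = 103 − 1 = 102 = 2 · 3 · 17.
(Z/103Z)^× is cyclic (|G| = 102); a cyclic group of order m has exactly φ(d) elements of each order d | m, and none otherwise.
34 = 2 · 17 divides 102, and φ(34) = 16.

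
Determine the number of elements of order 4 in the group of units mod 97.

φ(97) = 97 − 1 = 96 = 2^5 · 3.
Since (Z/97Z)^× is cyclic of order 96, the number of elements of order d is φ(d) when d | 96 and 0 otherwise.
4 = 2^2 divides 96, and φ(4) = 2.

2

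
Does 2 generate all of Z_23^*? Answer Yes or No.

No

φ(23) = 23 − 1 = 22 = 2 · 11.
Test 2^(22/q) mod 23 for each prime factor q of 22:
2^11 ≡ 1 (mod 23)  [q = 2: ≡ 1 ✗]
2^2 ≡ 4 (mod 23)  [q = 11: ≢ 1 ✓]
2^11 ≡ 1 shows ord(2) | 11, strictly less than φ(23); not a primitive root.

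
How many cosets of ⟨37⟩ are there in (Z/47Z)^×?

2

Since 37 ∈ (Z/47Z)^×, its order divides φ(47) = 47 − 1 = 46 = 2 · 23.
Divisors of 46: 1, 2, 23, 46.
Evaluate successive powers at the divisors of 46:
37^1 ≡ 37 (mod 47)
37^2 ≡ 6 (mod 47)
37^23 ≡ 1 (mod 47) ✓
So ord_47(37) = 23, hence |⟨37⟩| = 23.
Index = |(Z/47Z)^×| / |⟨37⟩| = 46 / 23 = 2.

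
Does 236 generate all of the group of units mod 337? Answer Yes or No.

Yes

φ(337) = 337 − 1 = 336 = 2^4 · 3 · 7.
236 is a primitive root mod 337 iff 236^(φ(337)/q) ≢ 1 for every prime q | φ(337), i.e. q ∈ {2, 3, 7}.
236^168 ≡ 336 (mod 337)  [q = 2: ≢ 1 ✓]
236^112 ≡ 208 (mod 337)  [q = 3: ≢ 1 ✓]
236^48 ≡ 52 (mod 337)  [q = 7: ≢ 1 ✓]
Every test exponent gives a nontrivial residue, hence 236 generates the full group.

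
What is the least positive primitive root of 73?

φ(73) = 73 − 1 = 72 = 2^3 · 3^2.
g is a primitive root iff g^(72/q) ≢ 1 (mod 73) for each prime q ∈ {2, 3}.
g = 2: 2^36 ≡ 1 — hits 1, so not a primitive root.
g = 3: 3^36 ≡ 1 — hits 1, so not a primitive root.
g = 4: 4^36 ≡ 1 — hits 1, so not a primitive root.
g = 5: 5^36 ≡ 72; 5^24 ≡ 8 — none is 1, so 5 is a primitive root.
Hence the least primitive root of 73 is 5.

5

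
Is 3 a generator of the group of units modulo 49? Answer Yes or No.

Yes

φ(49) = φ(7^2) = 7·(7−1) = 42 = 2 · 3 · 7.
3 is a primitive root mod 49 iff 3^(φ(49)/q) ≢ 1 for every prime q | φ(49), i.e. q ∈ {2, 3, 7}.
3^21 ≡ 48 (mod 49)  [q = 2: ≢ 1 ✓]
3^14 ≡ 30 (mod 49)  [q = 3: ≢ 1 ✓]
3^6 ≡ 43 (mod 49)  [q = 7: ≢ 1 ✓]
Every test exponent gives a nontrivial residue, hence 3 generates the full group.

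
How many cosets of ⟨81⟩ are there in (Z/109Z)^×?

4

By Lagrange's theorem, ord_109(81) divides φ(109) = 109 − 1 = 108 = 2^2 · 3^3.
Divisors of 108: 1, 2, 3, 4, 6, 9, 12, 18, 27, 36, 54, 108.
Evaluate successive powers at the divisors of 108:
81^1 ≡ 81
81^2 ≡ 21
81^3 ≡ 66
81^4 ≡ 5
81^6 ≡ 105
81^9 ≡ 63
81^12 ≡ 16
81^18 ≡ 45
81^27 ≡ 1
Thus |⟨81⟩| = ord(81) = 27.
[(Z/109Z)^× : ⟨81⟩] = 108/27 = 4.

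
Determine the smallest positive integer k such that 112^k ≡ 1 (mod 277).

Since 112 ∈ (Z/277Z)^×, its order divides φ(277) = 277 − 1 = 276 = 2^2 · 3 · 23.
Divisors of 276: 1, 2, 3, 4, 6, 12, 23, 46, 69, 92, 138, 276.
Evaluate successive powers at the divisors of 276:
112^1 ≡ 112
112^2 ≡ 79
112^3 ≡ 261
112^4 ≡ 147
112^6 ≡ 256
112^12 ≡ 164
112^23 ≡ 161
112^46 ≡ 160
112^69 ≡ 276
112^92 ≡ 116
112^138 ≡ 1
So ord_277(112) = 138.

138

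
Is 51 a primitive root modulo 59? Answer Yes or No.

φ(59) = 59 − 1 = 58 = 2 · 29.
51 is a primitive root mod 59 iff 51^(φ(59)/q) ≢ 1 for every prime q | φ(59), i.e. q ∈ {2, 29}.
51^29 ≡ 1 (mod 59)  [q = 2: ≡ 1 ✗]
51^2 ≡ 5 (mod 59)  [q = 29: ≢ 1 ✓]
The check at q = 2 fails, so 51 generates a proper subgroup.

No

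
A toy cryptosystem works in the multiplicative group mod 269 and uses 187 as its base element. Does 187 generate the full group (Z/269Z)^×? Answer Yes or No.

No

φ(269) = 269 − 1 = 268 = 2^2 · 67.
Test 187^(268/q) mod 269 for each prime factor q of 268:
187^134 ≡ 268 (mod 269)  [q = 2: ≢ 1 ✓]
187^4 ≡ 1 (mod 269)  [q = 67: ≡ 1 ✗]
The check at q = 67 fails, so 187 generates a proper subgroup.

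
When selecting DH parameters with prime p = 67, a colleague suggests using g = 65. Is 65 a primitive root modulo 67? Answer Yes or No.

No

φ(67) = 67 − 1 = 66 = 2 · 3 · 11.
It suffices to check that the order of 65 is not a proper divisor of 66: compute 65^(66/q) for q ∈ {2, 3, 11}.
65^33 ≡ 1 (mod 67)  [q = 2: ≡ 1 ✗]
65^22 ≡ 37 (mod 67)  [q = 3: ≢ 1 ✓]
65^6 ≡ 64 (mod 67)  [q = 11: ≢ 1 ✓]
The check at q = 2 fails, so 65 generates a proper subgroup.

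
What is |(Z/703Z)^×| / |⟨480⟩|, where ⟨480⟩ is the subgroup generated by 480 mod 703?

The order of 480 must divide φ(703) = φ(19·37) = (19−1)·(37−1) = 18·36 = 648 = 2^3 · 3^4.
Divisors of 648: 1, 2, 3, 4, 6, 8, 9, 12, 18, 24, 27, 36, 54, 72, 81, 108, 162, 216, 324, 648.
Test each divisor d:
480^1 ≡ 480 (mod 703)
480^2 ≡ 519 (mod 703)
480^3 ≡ 258 (mod 703)
480^4 ≡ 112 (mod 703)
480^6 ≡ 482 (mod 703)
480^8 ≡ 593 (mod 703)
480^9 ≡ 628 (mod 703)
480^12 ≡ 334 (mod 703)
480^18 ≡ 1 (mod 703) ✓
Thus |⟨480⟩| = ord(480) = 18.
Index = |(Z/703Z)^×| / |⟨480⟩| = 648 / 18 = 36.

36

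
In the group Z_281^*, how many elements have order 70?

24

φ(281) = 281 − 1 = 280 = 2^3 · 5 · 7.
In a cyclic group of order 280, there are φ(d) elements of order d for each divisor d of 280, and zero for non-divisors.
70 = 2 · 5 · 7 divides 280, and φ(70) = 24.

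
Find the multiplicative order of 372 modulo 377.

ord(372) | φ(377) = φ(13·29) = (13−1)·(29−1) = 12·28 = 336 = 2^4 · 3 · 7.
Divisors of 336: 1, 2, 3, 4, 6, 7, 8, 12, 14, 16, 21, 24, 28, 42, 48, 56, 84, 112, 168, 336.
Evaluate successive powers at the divisors of 336:
372^1 ≡ 372 (mod 377)
372^2 ≡ 25 (mod 377)
372^3 ≡ 252 (mod 377)
372^4 ≡ 248 (mod 377)
372^6 ≡ 168 (mod 377)
372^7 ≡ 291 (mod 377)
372^8 ≡ 53 (mod 377)
372^12 ≡ 326 (mod 377)
372^14 ≡ 233 (mod 377)
372^16 ≡ 170 (mod 377)
372^21 ≡ 320 (mod 377)
372^24 ≡ 339 (mod 377)
372^28 ≡ 1 (mod 377) ✓
Therefore the multiplicative order of 372 modulo 377 is 28.

28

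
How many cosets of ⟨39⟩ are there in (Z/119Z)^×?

Since 39 ∈ (Z/119Z)^×, its order divides φ(119) = φ(7·17) = (7−1)·(17−1) = 6·16 = 96 = 2^5 · 3.
Divisors of 96: 1, 2, 3, 4, 6, 8, 12, 16, 24, 32, 48, 96.
Evaluate successive powers at the divisors of 96:
39^1 ≡ 39 (mod 119)
39^2 ≡ 93 (mod 119)
39^3 ≡ 57 (mod 119)
39^4 ≡ 81 (mod 119)
39^6 ≡ 36 (mod 119)
39^8 ≡ 16 (mod 119)
39^12 ≡ 106 (mod 119)
39^16 ≡ 18 (mod 119)
39^24 ≡ 50 (mod 119)
39^32 ≡ 86 (mod 119)
39^48 ≡ 1 (mod 119) ✓
The order of 39 is 48, so the subgroup it generates has 48 elements.
[(Z/119Z)^× : ⟨39⟩] = 96/48 = 2.

2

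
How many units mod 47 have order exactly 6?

0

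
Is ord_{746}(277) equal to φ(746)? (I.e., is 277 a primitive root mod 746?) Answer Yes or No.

φ(746) = φ(2)·φ(373) = 1·372 = 372 = 2^2 · 3 · 31.
277 is a primitive root mod 746 iff 277^(φ(746)/q) ≢ 1 for every prime q | φ(746), i.e. q ∈ {2, 3, 31}.
277^186 ≡ 745 (mod 746)  [q = 2: ≢ 1 ✓]
277^124 ≡ 1 (mod 746)  [q = 3: ≡ 1 ✗]
277^12 ≡ 729 (mod 746)  [q = 31: ≢ 1 ✓]
The check at q = 3 fails, so 277 generates a proper subgroup.

No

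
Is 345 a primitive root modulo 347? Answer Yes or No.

No

φ(347) = 347 − 1 = 346 = 2 · 173.
An element g generates (Z/347Z)^× iff g^(346/q) ≢ 1 (mod 347) for each prime q ∈ {2, 173}.
345^173 ≡ 1 (mod 347)  [q = 2: ≡ 1 ✗]
345^2 ≡ 4 (mod 347)  [q = 173: ≢ 1 ✓]
345^173 ≡ 1 shows ord(345) | 173, strictly less than φ(347); not a primitive root.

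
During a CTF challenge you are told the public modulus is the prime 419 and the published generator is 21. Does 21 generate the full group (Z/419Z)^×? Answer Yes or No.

No

φ(419) = 419 − 1 = 418 = 2 · 11 · 19.
21 is a primitive root mod 419 iff 21^(φ(419)/q) ≢ 1 for every prime q | φ(419), i.e. q ∈ {2, 11, 19}.
21^209 ≡ 1 (mod 419)  [q = 2: ≡ 1 ✗]
21^38 ≡ 334 (mod 419)  [q = 11: ≢ 1 ✓]
21^22 ≡ 330 (mod 419)  [q = 19: ≢ 1 ✓]
Since 21^209 ≡ 1, the order of 21 divides 209 < 418, so 21 is not a primitive root.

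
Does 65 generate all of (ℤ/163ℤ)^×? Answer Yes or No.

No

φ(163) = 163 − 1 = 162 = 2 · 3^4.
An element g generates (Z/163Z)^× iff g^(162/q) ≢ 1 (mod 163) for each prime q ∈ {2, 3}.
65^81 ≡ 1 (mod 163)  [q = 2: ≡ 1 ✗]
65^54 ≡ 1 (mod 163)  [q = 3: ≡ 1 ✗]
Since 65^81 ≡ 1, the order of 65 divides 81 < 162, so 65 is not a primitive root.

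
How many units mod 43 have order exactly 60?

0

φ(43) = 43 − 1 = 42 = 2 · 3 · 7.
In a cyclic group of order 42, there are φ(d) elements of order d for each divisor d of 42, and zero for non-divisors.
Here 42 is not a multiple of 60, so there are no elements of order 60.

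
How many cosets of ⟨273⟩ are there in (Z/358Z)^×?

1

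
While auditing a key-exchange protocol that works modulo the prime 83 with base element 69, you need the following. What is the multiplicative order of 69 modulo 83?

41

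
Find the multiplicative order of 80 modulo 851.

44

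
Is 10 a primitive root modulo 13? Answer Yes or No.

No

φ(13) = 13 − 1 = 12 = 2^2 · 3.
It suffices to check that the order of 10 is not a proper divisor of 12: compute 10^(12/q) for q ∈ {2, 3}.
10^6 ≡ 1 (mod 13)  [q = 2: ≡ 1 ✗]
10^4 ≡ 3 (mod 13)  [q = 3: ≢ 1 ✓]
The check at q = 2 fails, so 10 generates a proper subgroup.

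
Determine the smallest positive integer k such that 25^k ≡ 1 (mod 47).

By Lagrange's theorem, ord_47(25) divides φ(47) = 47 − 1 = 46 = 2 · 23.
Divisors of 46: 1, 2, 23, 46.
Evaluate successive powers at the divisors of 46:
25^1 ≡ 25 (mod 47)
25^2 ≡ 14 (mod 47)
25^23 ≡ 1 (mod 47) ✓
Therefore the multiplicative order of 25 modulo 47 is 23.

23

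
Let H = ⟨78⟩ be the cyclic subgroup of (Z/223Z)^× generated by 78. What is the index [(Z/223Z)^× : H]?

2

Since 78 ∈ (Z/223Z)^×, its order divides φ(223) = 223 − 1 = 222 = 2 · 3 · 37.
Divisors of 222: 1, 2, 3, 6, 37, 74, 111, 222.
Test each divisor d:
78^1 ≡ 78 (mod 223)
78^2 ≡ 63 (mod 223)
78^3 ≡ 8 (mod 223)
78^6 ≡ 64 (mod 223)
78^37 ≡ 39 (mod 223)
78^74 ≡ 183 (mod 223)
78^111 ≡ 1 (mod 223) ✓
Thus |⟨78⟩| = ord(78) = 111.
The index is φ(223) / ord(78) = 222 / 111 = 2.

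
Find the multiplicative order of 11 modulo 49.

21

ord(11) | φ(49) = φ(7^2) = 7·(7−1) = 42 = 2 · 3 · 7.
Divisors of 42: 1, 2, 3, 6, 7, 14, 21, 42.
Check 11^d mod 49 for each divisor in increasing order:
11^1 ≡ 11 (mod 49)
11^2 ≡ 23 (mod 49)
11^3 ≡ 8 (mod 49)
11^6 ≡ 15 (mod 49)
11^7 ≡ 18 (mod 49)
11^14 ≡ 30 (mod 49)
11^21 ≡ 1 (mod 49) ✓
Therefore the multiplicative order of 11 modulo 49 is 21.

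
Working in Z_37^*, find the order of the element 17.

36

Since 17 ∈ (Z/37Z)^×, its order divides φ(37) = 37 − 1 = 36 = 2^2 · 3^2.
Divisors of 36: 1, 2, 3, 4, 6, 9, 12, 18, 36.
Check 17^d mod 37 for each divisor in increasing order:
17^1 ≡ 17
17^2 ≡ 30
17^3 ≡ 29
17^4 ≡ 12
17^6 ≡ 27
17^9 ≡ 6
17^12 ≡ 26
17^18 ≡ 36
17^36 ≡ 1
So ord_37(17) = 36.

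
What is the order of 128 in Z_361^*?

342

ord(128) | φ(361) = φ(19^2) = 19·(19−1) = 342 = 2 · 3^2 · 19.
Divisors of 342: 1, 2, 3, 6, 9, 18, 19, 38, 57, 114, 171, 342.
Test each divisor d:
128^1 ≡ 128 (mod 361)
128^2 ≡ 139 (mod 361)
128^3 ≡ 103 (mod 361)
128^6 ≡ 140 (mod 361)
128^9 ≡ 341 (mod 361)
128^18 ≡ 39 (mod 361)
128^19 ≡ 299 (mod 361)
128^38 ≡ 234 (mod 361)
128^57 ≡ 293 (mod 361)
128^114 ≡ 292 (mod 361)
128^171 ≡ 360 (mod 361)
128^342 ≡ 1 (mod 361) ✓
Therefore the multiplicative order of 128 modulo 361 is 342.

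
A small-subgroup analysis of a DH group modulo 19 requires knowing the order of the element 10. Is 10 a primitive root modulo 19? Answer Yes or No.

Yes

φ(19) = 19 − 1 = 18 = 2 · 3^2.
It suffices to check that the order of 10 is not a proper divisor of 18: compute 10^(18/q) for q ∈ {2, 3}.
10^9 ≡ 18 (mod 19)  [q = 2: ≢ 1 ✓]
10^6 ≡ 11 (mod 19)  [q = 3: ≢ 1 ✓]
All checks pass, so 10 has order 18 and is a primitive root modulo 19.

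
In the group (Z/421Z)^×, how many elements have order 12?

4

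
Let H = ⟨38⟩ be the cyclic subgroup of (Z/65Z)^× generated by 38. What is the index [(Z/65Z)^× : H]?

The order of 38 must divide φ(65) = φ(5·13) = (5−1)·(13−1) = 4·12 = 48 = 2^4 · 3.
Divisors of 48: 1, 2, 3, 4, 6, 8, 12, 16, 24, 48.
Check 38^d mod 65 for each divisor in increasing order:
38^1 ≡ 38 (mod 65)
38^2 ≡ 14 (mod 65)
38^3 ≡ 12 (mod 65)
38^4 ≡ 1 (mod 65) ✓
So ord_65(38) = 4, hence |⟨38⟩| = 4.
The index is φ(65) / ord(38) = 48 / 4 = 12.

12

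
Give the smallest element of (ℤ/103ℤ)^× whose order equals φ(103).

5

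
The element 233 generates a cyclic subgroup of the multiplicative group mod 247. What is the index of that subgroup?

12

By Lagrange's theorem, ord_247(233) divides φ(247) = φ(13·19) = (13−1)·(19−1) = 12·18 = 216 = 2^3 · 3^3.
Divisors of 216: 1, 2, 3, 4, 6, 8, 9, 12, 18, 24, 27, 36, 54, 72, 108, 216.
Test each divisor d:
233^1 ≡ 233 (mod 247)
233^2 ≡ 196 (mod 247)
233^3 ≡ 220 (mod 247)
233^4 ≡ 131 (mod 247)
233^6 ≡ 235 (mod 247)
233^8 ≡ 118 (mod 247)
233^9 ≡ 77 (mod 247)
233^12 ≡ 144 (mod 247)
233^18 ≡ 1 (mod 247) ✓
So ord_247(233) = 18, hence |⟨233⟩| = 18.
The index is φ(247) / ord(233) = 216 / 18 = 12.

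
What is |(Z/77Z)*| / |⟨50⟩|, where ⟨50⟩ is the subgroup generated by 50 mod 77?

ord(50) | φ(77) = φ(7·11) = (7−1)·(11−1) = 6·10 = 60 = 2^2 · 3 · 5.
Divisors of 60: 1, 2, 3, 4, 5, 6, 10, 12, 15, 20, 30, 60.
Test each divisor d:
50^1 ≡ 50 (mod 77)
50^2 ≡ 36 (mod 77)
50^3 ≡ 29 (mod 77)
50^4 ≡ 64 (mod 77)
50^5 ≡ 43 (mod 77)
50^6 ≡ 71 (mod 77)
50^10 ≡ 1 (mod 77) ✓
So ord_77(50) = 10, hence |⟨50⟩| = 10.
[(Z/77Z)^× : ⟨50⟩] = 60/10 = 6.

6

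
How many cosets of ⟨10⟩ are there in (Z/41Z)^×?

By Lagrange's theorem, ord_41(10) divides φ(41) = 41 − 1 = 40 = 2^3 · 5.
Divisors of 40: 1, 2, 4, 5, 8, 10, 20, 40.
Check 10^d mod 41 for each divisor in increasing order:
10^1 ≡ 10 (mod 41)
10^2 ≡ 18 (mod 41)
10^4 ≡ 37 (mod 41)
10^5 ≡ 1 (mod 41) ✓
The order of 10 is 5, so the subgroup it generates has 5 elements.
Index = |(Z/41Z)^×| / |⟨10⟩| = 40 / 5 = 8.

8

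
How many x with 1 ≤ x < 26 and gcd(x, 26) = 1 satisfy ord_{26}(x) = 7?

φ(26) = φ(2)·φ(13) = 1·12 = 12 = 2^2 · 3.
(Z/26Z)^× is cyclic (|G| = 12); a cyclic group of order m has exactly φ(d) elements of each order d | m, and none otherwise.
Since 7 ∤ 12, the count is 0.

0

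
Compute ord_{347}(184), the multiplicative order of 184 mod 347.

ord(184) | φ(347) = 347 − 1 = 346 = 2 · 173.
Divisors of 346: 1, 2, 173, 346.
Test each divisor d:
184^1 ≡ 184 (mod 347)
184^2 ≡ 197 (mod 347)
184^173 ≡ 1 (mod 347) ✓
Hence ord(184) = 173.

173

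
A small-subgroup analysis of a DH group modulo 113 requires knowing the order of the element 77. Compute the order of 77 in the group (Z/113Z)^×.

56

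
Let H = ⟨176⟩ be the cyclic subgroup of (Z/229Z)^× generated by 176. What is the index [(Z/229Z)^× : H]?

6

ord(176) | φ(229) = 229 − 1 = 228 = 2^2 · 3 · 19.
Divisors of 228: 1, 2, 3, 4, 6, 12, 19, 38, 57, 76, 114, 228.
Evaluate successive powers at the divisors of 228:
176^1 ≡ 176 (mod 229)
176^2 ≡ 61 (mod 229)
176^3 ≡ 202 (mod 229)
176^4 ≡ 57 (mod 229)
176^6 ≡ 42 (mod 229)
176^12 ≡ 161 (mod 229)
176^19 ≡ 228 (mod 229)
176^38 ≡ 1 (mod 229) ✓
So ord_229(176) = 38, hence |⟨176⟩| = 38.
[(Z/229Z)^× : ⟨176⟩] = 228/38 = 6.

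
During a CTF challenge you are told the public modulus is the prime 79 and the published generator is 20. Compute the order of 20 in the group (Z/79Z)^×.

39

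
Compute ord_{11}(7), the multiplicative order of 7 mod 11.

10

Since 7 ∈ (Z/11Z)^×, its order divides φ(11) = 11 − 1 = 10 = 2 · 5.
Divisors of 10: 1, 2, 5, 10.
Test each divisor d:
7^1 ≡ 7 (mod 11)
7^2 ≡ 5 (mod 11)
7^5 ≡ 10 (mod 11)
7^10 ≡ 1 (mod 11) ✓
The smallest such exponent is 10, so the order of 7 is 10.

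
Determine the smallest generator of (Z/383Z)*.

5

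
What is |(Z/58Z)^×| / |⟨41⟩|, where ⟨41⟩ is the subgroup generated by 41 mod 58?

By Lagrange's theorem, ord_58(41) divides φ(58) = φ(2)·φ(29) = 1·28 = 28 = 2^2 · 7.
Divisors of 28: 1, 2, 4, 7, 14, 28.
Check 41^d mod 58 for each divisor in increasing order:
41^1 ≡ 41 (mod 58)
41^2 ≡ 57 (mod 58)
41^4 ≡ 1 (mod 58) ✓
So ord_58(41) = 4, hence |⟨41⟩| = 4.
The index is φ(58) / ord(41) = 28 / 4 = 7.

7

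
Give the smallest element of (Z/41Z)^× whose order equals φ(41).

6

φ(41) = 41 − 1 = 40 = 2^3 · 5.
g is a primitive root iff g^(40/q) ≢ 1 (mod 41) for each prime q ∈ {2, 5}.
g = 2: 2^20 ≡ 1 — hits 1, so not a primitive root.
g = 3: 3^20 ≡ 40; 3^8 ≡ 1 — hits 1, so not a primitive root.
g = 4: 4^20 ≡ 1 — hits 1, so not a primitive root.
g = 5: 5^20 ≡ 1 — hits 1, so not a primitive root.
g = 6: 6^20 ≡ 40; 6^8 ≡ 10 — none is 1, so 6 is a primitive root.
The smallest primitive root modulo 41 is 6.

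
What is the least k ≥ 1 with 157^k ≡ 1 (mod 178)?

The order of 157 must divide φ(178) = φ(2)·φ(89) = 1·88 = 88 = 2^3 · 11.
Divisors of 88: 1, 2, 4, 8, 11, 22, 44, 88.
Evaluate successive powers at the divisors of 88:
157^1 ≡ 157 (mod 178)
157^2 ≡ 85 (mod 178)
157^4 ≡ 105 (mod 178)
157^8 ≡ 167 (mod 178)
157^11 ≡ 55 (mod 178)
157^22 ≡ 177 (mod 178)
157^44 ≡ 1 (mod 178) ✓
Therefore the multiplicative order of 157 modulo 178 is 44.

44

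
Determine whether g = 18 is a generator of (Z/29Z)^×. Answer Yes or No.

Yes

φ(29) = 29 − 1 = 28 = 2^2 · 7.
Test 18^(28/q) mod 29 for each prime factor q of 28:
18^14 ≡ 28 (mod 29)  [q = 2: ≢ 1 ✓]
18^4 ≡ 25 (mod 29)  [q = 7: ≢ 1 ✓]
All checks pass, so 18 has order 28 and is a primitive root modulo 29.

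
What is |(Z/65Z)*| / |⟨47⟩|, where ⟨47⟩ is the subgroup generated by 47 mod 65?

12

The order of 47 must divide φ(65) = φ(5·13) = (5−1)·(13−1) = 4·12 = 48 = 2^4 · 3.
Divisors of 48: 1, 2, 3, 4, 6, 8, 12, 16, 24, 48.
Check 47^d mod 65 for each divisor in increasing order:
47^1 ≡ 47
47^2 ≡ 64
47^3 ≡ 18
47^4 ≡ 1
Thus |⟨47⟩| = ord(47) = 4.
The index is φ(65) / ord(47) = 48 / 4 = 12.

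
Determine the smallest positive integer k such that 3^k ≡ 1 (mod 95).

ord(3) | φ(95) = φ(5·19) = (5−1)·(19−1) = 4·18 = 72 = 2^3 · 3^2.
Divisors of 72: 1, 2, 3, 4, 6, 8, 9, 12, 18, 24, 36, 72.
Test each divisor d:
3^1 ≡ 3 (mod 95)
3^2 ≡ 9 (mod 95)
3^3 ≡ 27 (mod 95)
3^4 ≡ 81 (mod 95)
3^6 ≡ 64 (mod 95)
3^8 ≡ 6 (mod 95)
3^9 ≡ 18 (mod 95)
3^12 ≡ 11 (mod 95)
3^18 ≡ 39 (mod 95)
3^24 ≡ 26 (mod 95)
3^36 ≡ 1 (mod 95) ✓
Hence ord(3) = 36.

36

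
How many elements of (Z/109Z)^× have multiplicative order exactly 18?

φ(109) = 109 − 1 = 108 = 2^2 · 3^3.
(Z/109Z)^× is cyclic (|G| = 108); a cyclic group of order m has exactly φ(d) elements of each order d | m, and none otherwise.
18 = 2 · 3^2 divides 108, and φ(18) = 6.

6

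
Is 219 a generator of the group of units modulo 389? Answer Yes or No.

Yes

φ(389) = 389 − 1 = 388 = 2^2 · 97.
Test 219^(388/q) mod 389 for each prime factor q of 388:
219^194 ≡ 388 (mod 389)  [q = 2: ≢ 1 ✓]
219^4 ≡ 159 (mod 389)  [q = 97: ≢ 1 ✓]
Every test exponent gives a nontrivial residue, hence 219 generates the full group.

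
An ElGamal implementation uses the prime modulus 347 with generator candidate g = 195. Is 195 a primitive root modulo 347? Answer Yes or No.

φ(347) = 347 − 1 = 346 = 2 · 173.
An element g generates (Z/347Z)^× iff g^(346/q) ≢ 1 (mod 347) for each prime q ∈ {2, 173}.
195^173 ≡ 346 (mod 347)  [q = 2: ≢ 1 ✓]
195^2 ≡ 202 (mod 347)  [q = 173: ≢ 1 ✓]
None equal 1, so ord_347(195) = 346: 195 is a primitive root.

Yes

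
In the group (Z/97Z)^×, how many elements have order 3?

2

φ(97) = 97 − 1 = 96 = 2^5 · 3.
In a cyclic group of order 96, there are φ(d) elements of order d for each divisor d of 96, and zero for non-divisors.
3 | 96, and φ(3) = 3 − 1 = 2.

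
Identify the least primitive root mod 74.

φ(74) = φ(2)·φ(37) = 1·36 = 36 = 2^2 · 3^2.
Test candidates g = 2, 3, … against the prime factors q ∈ {2, 3} of φ(74): g is a generator iff g^(36/q) ≢ 1 for every such q.
g = 2: gcd(2, 74) = 2 > 1, not a unit — skip.
g = 3: 3^18 ≡ 1 — hits 1, so not a primitive root.
g = 4: gcd(4, 74) = 2 > 1, not a unit — skip.
g = 5: 5^18 ≡ 73; 5^12 ≡ 47 — none is 1, so 5 is a primitive root.
So 5 is the smallest generator of (Z/74Z)^×.

5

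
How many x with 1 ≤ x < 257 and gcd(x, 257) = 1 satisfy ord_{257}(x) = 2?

φ(257) = 257 − 1 = 256 = 2^8.
(Z/257Z)^× is cyclic (|G| = 256); a cyclic group of order m has exactly φ(d) elements of each order d | m, and none otherwise.
2 | 256, and φ(2) = 2 − 1 = 1.

1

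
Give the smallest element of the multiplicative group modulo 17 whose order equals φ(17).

3

φ(17) = 17 − 1 = 16 = 2^4.
g is a primitive root iff g^(16/q) ≢ 1 (mod 17) for each prime q ∈ {2}.
g = 2: 2^8 ≡ 1 — hits 1, so not a primitive root.
g = 3: 3^8 ≡ 16 — none is 1, so 3 is a primitive root.
Hence the least primitive root of 17 is 3.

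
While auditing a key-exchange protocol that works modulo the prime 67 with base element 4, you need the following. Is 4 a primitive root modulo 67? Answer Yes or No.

No

φ(67) = 67 − 1 = 66 = 2 · 3 · 11.
4 is a primitive root mod 67 iff 4^(φ(67)/q) ≢ 1 for every prime q | φ(67), i.e. q ∈ {2, 3, 11}.
4^33 ≡ 1 (mod 67)  [q = 2: ≡ 1 ✗]
4^22 ≡ 29 (mod 67)  [q = 3: ≢ 1 ✓]
4^6 ≡ 9 (mod 67)  [q = 11: ≢ 1 ✓]
4^33 ≡ 1 shows ord(4) | 33, strictly less than φ(67); not a primitive root.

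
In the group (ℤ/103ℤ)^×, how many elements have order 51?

32

φ(103) = 103 − 1 = 102 = 2 · 3 · 17.
Since (Z/103Z)^× is cyclic of order 102, the number of elements of order d is φ(d) when d | 102 and 0 otherwise.
51 = 3 · 17 divides 102, and φ(51) = 32.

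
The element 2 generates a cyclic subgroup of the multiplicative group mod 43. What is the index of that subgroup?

3

By Lagrange's theorem, ord_43(2) divides φ(43) = 43 − 1 = 42 = 2 · 3 · 7.
Divisors of 42: 1, 2, 3, 6, 7, 14, 21, 42.
Evaluate successive powers at the divisors of 42:
2^1 ≡ 2
2^2 ≡ 4
2^3 ≡ 8
2^6 ≡ 21
2^7 ≡ 42
2^14 ≡ 1
The order of 2 is 14, so the subgroup it generates has 14 elements.
The index is φ(43) / ord(2) = 42 / 14 = 3.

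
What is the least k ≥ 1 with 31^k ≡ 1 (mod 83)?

Since 31 ∈ (Z/83Z)^×, its order divides φ(83) = 83 − 1 = 82 = 2 · 41.
Divisors of 82: 1, 2, 41, 82.
Check 31^d mod 83 for each divisor in increasing order:
31^1 ≡ 31 (mod 83)
31^2 ≡ 48 (mod 83)
31^41 ≡ 1 (mod 83) ✓
Therefore the multiplicative order of 31 modulo 83 is 41.

41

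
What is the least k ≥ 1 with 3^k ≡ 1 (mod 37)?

18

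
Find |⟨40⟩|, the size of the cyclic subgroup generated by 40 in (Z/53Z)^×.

26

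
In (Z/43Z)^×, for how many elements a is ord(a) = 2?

φ(43) = 43 − 1 = 42 = 2 · 3 · 7.
Since (Z/43Z)^× is cyclic of order 42, the number of elements of order d is φ(d) when d | 42 and 0 otherwise.
2 | 42, and φ(2) = 2 − 1 = 1.

1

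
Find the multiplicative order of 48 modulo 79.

78

By Lagrange's theorem, ord_79(48) divides φ(79) = 79 − 1 = 78 = 2 · 3 · 13.
Divisors of 78: 1, 2, 3, 6, 13, 26, 39, 78.
Check 48^d mod 79 for each divisor in increasing order:
48^1 ≡ 48 (mod 79)
48^2 ≡ 13 (mod 79)
48^3 ≡ 71 (mod 79)
48^6 ≡ 64 (mod 79)
48^13 ≡ 56 (mod 79)
48^26 ≡ 55 (mod 79)
48^39 ≡ 78 (mod 79)
48^78 ≡ 1 (mod 79) ✓
So ord_79(48) = 78.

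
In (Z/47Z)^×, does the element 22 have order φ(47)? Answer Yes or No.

Yes

φ(47) = 47 − 1 = 46 = 2 · 23.
An element g generates (Z/47Z)^× iff g^(46/q) ≢ 1 (mod 47) for each prime q ∈ {2, 23}.
22^23 ≡ 46 (mod 47)  [q = 2: ≢ 1 ✓]
22^2 ≡ 14 (mod 47)  [q = 23: ≢ 1 ✓]
All checks pass, so 22 has order 46 and is a primitive root modulo 47.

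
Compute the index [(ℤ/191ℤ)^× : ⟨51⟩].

ord(51) | φ(191) = 191 − 1 = 190 = 2 · 5 · 19.
Divisors of 190: 1, 2, 5, 10, 19, 38, 95, 190.
Test each divisor d:
51^1 ≡ 51 (mod 191)
51^2 ≡ 118 (mod 191)
51^5 ≡ 177 (mod 191)
51^10 ≡ 5 (mod 191)
51^19 ≡ 184 (mod 191)
51^38 ≡ 49 (mod 191)
51^95 ≡ 1 (mod 191) ✓
Thus |⟨51⟩| = ord(51) = 95.
The index is φ(191) / ord(51) = 190 / 95 = 2.

2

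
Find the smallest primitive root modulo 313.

φ(313) = 313 − 1 = 312 = 2^3 · 3 · 13.
g is a primitive root iff g^(312/q) ≢ 1 (mod 313) for each prime q ∈ {2, 3, 13}.
g = 2: 2^156 ≡ 1 — hits 1, so not a primitive root.
g = 3: 3^156 ≡ 1 — hits 1, so not a primitive root.
g = 4: 4^156 ≡ 1 — hits 1, so not a primitive root.
g = 5: 5^156 ≡ 312; 5^104 ≡ 1 — hits 1, so not a primitive root.
g = 6: 6^156 ≡ 1 — hits 1, so not a primitive root.
g = 7: 7^156 ≡ 312; 7^104 ≡ 1 — hits 1, so not a primitive root.
g = 8: 8^156 ≡ 1 — hits 1, so not a primitive root.
g = 9: 9^156 ≡ 1 — hits 1, so not a primitive root.
g = 10: 10^156 ≡ 312; 10^104 ≡ 214; 10^24 ≡ 103 — none is 1, so 10 is a primitive root.
So 10 is the smallest generator of (Z/313Z)^×.

10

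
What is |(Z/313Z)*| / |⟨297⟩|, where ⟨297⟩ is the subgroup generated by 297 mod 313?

4

By Lagrange's theorem, ord_313(297) divides φ(313) = 313 − 1 = 312 = 2^3 · 3 · 13.
Divisors of 312: 1, 2, 3, 4, 6, 8, 12, 13, 24, 26, 39, 52, 78, 104, 156, 312.
Test each divisor d:
297^1 ≡ 297 (mod 313)
297^2 ≡ 256 (mod 313)
297^3 ≡ 286 (mod 313)
297^4 ≡ 119 (mod 313)
297^6 ≡ 103 (mod 313)
297^8 ≡ 76 (mod 313)
297^12 ≡ 280 (mod 313)
297^13 ≡ 215 (mod 313)
297^24 ≡ 150 (mod 313)
297^26 ≡ 214 (mod 313)
297^39 ≡ 312 (mod 313)
297^52 ≡ 98 (mod 313)
297^78 ≡ 1 (mod 313) ✓
So ord_313(297) = 78, hence |⟨297⟩| = 78.
The index is φ(313) / ord(297) = 312 / 78 = 4.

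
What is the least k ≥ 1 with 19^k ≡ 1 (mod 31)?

15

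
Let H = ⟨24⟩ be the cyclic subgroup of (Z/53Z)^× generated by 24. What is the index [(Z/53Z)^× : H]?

ord(24) | φ(53) = 53 − 1 = 52 = 2^2 · 13.
Divisors of 52: 1, 2, 4, 13, 26, 52.
Evaluate successive powers at the divisors of 52:
24^1 ≡ 24 (mod 53)
24^2 ≡ 46 (mod 53)
24^4 ≡ 49 (mod 53)
24^13 ≡ 1 (mod 53) ✓
So ord_53(24) = 13, hence |⟨24⟩| = 13.
The index is φ(53) / ord(24) = 52 / 13 = 4.

4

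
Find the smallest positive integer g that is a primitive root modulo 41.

6

φ(41) = 41 − 1 = 40 = 2^3 · 5.
Test candidates g = 2, 3, … against the prime factors q ∈ {2, 5} of φ(41): g is a generator iff g^(40/q) ≢ 1 for every such q.
g = 2: 2^20 ≡ 1 — hits 1, so not a primitive root.
g = 3: 3^20 ≡ 40; 3^8 ≡ 1 — hits 1, so not a primitive root.
g = 4: 4^20 ≡ 1 — hits 1, so not a primitive root.
g = 5: 5^20 ≡ 1 — hits 1, so not a primitive root.
g = 6: 6^20 ≡ 40; 6^8 ≡ 10 — none is 1, so 6 is a primitive root.
Hence the least primitive root of 41 is 6.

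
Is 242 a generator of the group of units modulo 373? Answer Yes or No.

Yes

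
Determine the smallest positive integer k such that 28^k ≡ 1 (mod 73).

72

By Lagrange's theorem, ord_73(28) divides φ(73) = 73 − 1 = 72 = 2^3 · 3^2.
Divisors of 72: 1, 2, 3, 4, 6, 8, 9, 12, 18, 24, 36, 72.
Test each divisor d:
28^1 ≡ 28 (mod 73)
28^2 ≡ 54 (mod 73)
28^3 ≡ 52 (mod 73)
28^4 ≡ 69 (mod 73)
28^6 ≡ 3 (mod 73)
28^8 ≡ 16 (mod 73)
28^9 ≡ 10 (mod 73)
28^12 ≡ 9 (mod 73)
28^18 ≡ 27 (mod 73)
28^24 ≡ 8 (mod 73)
28^36 ≡ 72 (mod 73)
28^72 ≡ 1 (mod 73) ✓
So ord_73(28) = 72.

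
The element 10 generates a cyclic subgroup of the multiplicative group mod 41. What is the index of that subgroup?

The order of 10 must divide φ(41) = 41 − 1 = 40 = 2^3 · 5.
Divisors of 40: 1, 2, 4, 5, 8, 10, 20, 40.
Test each divisor d:
10^1 ≡ 10 (mod 41)
10^2 ≡ 18 (mod 41)
10^4 ≡ 37 (mod 41)
10^5 ≡ 1 (mod 41) ✓
So ord_41(10) = 5, hence |⟨10⟩| = 5.
Index = |(Z/41Z)^×| / |⟨10⟩| = 40 / 5 = 8.

8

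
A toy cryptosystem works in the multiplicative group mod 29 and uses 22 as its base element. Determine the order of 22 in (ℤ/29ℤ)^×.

14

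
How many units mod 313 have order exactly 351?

0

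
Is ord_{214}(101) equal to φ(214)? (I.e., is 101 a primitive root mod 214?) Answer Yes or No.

No

φ(214) = φ(2)·φ(107) = 1·106 = 106 = 2 · 53.
Test 101^(106/q) mod 214 for each prime factor q of 106:
101^53 ≡ 1 (mod 214)  [q = 2: ≡ 1 ✗]
101^2 ≡ 143 (mod 214)  [q = 53: ≢ 1 ✓]
Since 101^53 ≡ 1, the order of 101 divides 53 < 106, so 101 is not a primitive root.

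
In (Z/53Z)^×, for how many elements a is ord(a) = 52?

24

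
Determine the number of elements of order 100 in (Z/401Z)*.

φ(401) = 401 − 1 = 400 = 2^4 · 5^2.
Since (Z/401Z)^× is cyclic of order 400, the number of elements of order d is φ(d) when d | 400 and 0 otherwise.
100 = 2^2 · 5^2 divides 400, and φ(100) = 40.

40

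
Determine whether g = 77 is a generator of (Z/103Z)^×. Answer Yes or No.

Yes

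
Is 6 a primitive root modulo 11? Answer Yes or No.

φ(11) = 11 − 1 = 10 = 2 · 5.
6 is a primitive root mod 11 iff 6^(φ(11)/q) ≢ 1 for every prime q | φ(11), i.e. q ∈ {2, 5}.
6^5 ≡ 10 (mod 11)  [q = 2: ≢ 1 ✓]
6^2 ≡ 3 (mod 11)  [q = 5: ≢ 1 ✓]
All checks pass, so 6 has order 10 and is a primitive root modulo 11.

Yes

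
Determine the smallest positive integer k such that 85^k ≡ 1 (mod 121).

110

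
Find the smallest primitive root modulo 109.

φ(109) = 109 − 1 = 108 = 2^2 · 3^3.
Test candidates g = 2, 3, … against the prime factors q ∈ {2, 3} of φ(109): g is a generator iff g^(108/q) ≢ 1 for every such q.
g = 2: 2^54 ≡ 108; 2^36 ≡ 1 — hits 1, so not a primitive root.
g = 3: 3^54 ≡ 1 — hits 1, so not a primitive root.
g = 4: 4^54 ≡ 1 — hits 1, so not a primitive root.
g = 5: 5^54 ≡ 1 — hits 1, so not a primitive root.
g = 6: 6^54 ≡ 108; 6^36 ≡ 63 — none is 1, so 6 is a primitive root.
The smallest primitive root modulo 109 is 6.

6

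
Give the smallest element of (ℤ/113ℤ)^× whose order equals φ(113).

3

φ(113) = 113 − 1 = 112 = 2^4 · 7.
Test candidates g = 2, 3, … against the prime factors q ∈ {2, 7} of φ(113): g is a generator iff g^(112/q) ≢ 1 for every such q.
g = 2: 2^56 ≡ 1 — hits 1, so not a primitive root.
g = 3: 3^56 ≡ 112; 3^16 ≡ 49 — none is 1, so 3 is a primitive root.
The smallest primitive root modulo 113 is 3.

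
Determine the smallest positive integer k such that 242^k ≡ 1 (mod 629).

ord(242) | φ(629) = φ(17·37) = (17−1)·(37−1) = 16·36 = 576 = 2^6 · 3^2.
Divisors of 576: 1, 2, 3, 4, 6, 8, 9, 12, 16, 18, 24, 32, 36, 48, 64, 72, 96, 144, 192, 288, 576.
Check 242^d mod 629 for each divisor in increasing order:
242^1 ≡ 242 (mod 629)
242^2 ≡ 67 (mod 629)
242^3 ≡ 489 (mod 629)
242^4 ≡ 86 (mod 629)
242^6 ≡ 101 (mod 629)
242^8 ≡ 477 (mod 629)
242^9 ≡ 327 (mod 629)
242^12 ≡ 137 (mod 629)
242^16 ≡ 460 (mod 629)
242^18 ≡ 628 (mod 629)
242^24 ≡ 528 (mod 629)
242^32 ≡ 256 (mod 629)
242^36 ≡ 1 (mod 629) ✓
The smallest such exponent is 36, so the order of 242 is 36.

36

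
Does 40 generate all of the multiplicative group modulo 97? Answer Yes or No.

φ(97) = 97 − 1 = 96 = 2^5 · 3.
Test 40^(96/q) mod 97 for each prime factor q of 96:
40^48 ≡ 96 (mod 97)  [q = 2: ≢ 1 ✓]
40^32 ≡ 35 (mod 97)  [q = 3: ≢ 1 ✓]
None equal 1, so ord_97(40) = 96: 40 is a primitive root.

Yes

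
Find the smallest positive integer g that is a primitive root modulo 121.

2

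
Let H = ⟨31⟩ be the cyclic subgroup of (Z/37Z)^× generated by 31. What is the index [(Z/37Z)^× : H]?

By Lagrange's theorem, ord_37(31) divides φ(37) = 37 − 1 = 36 = 2^2 · 3^2.
Divisors of 36: 1, 2, 3, 4, 6, 9, 12, 18, 36.
Evaluate successive powers at the divisors of 36:
31^1 ≡ 31 (mod 37)
31^2 ≡ 36 (mod 37)
31^3 ≡ 6 (mod 37)
31^4 ≡ 1 (mod 37) ✓
The order of 31 is 4, so the subgroup it generates has 4 elements.
[(Z/37Z)^× : ⟨31⟩] = 36/4 = 9.

9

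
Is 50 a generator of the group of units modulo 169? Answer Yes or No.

φ(169) = φ(13^2) = 13·(13−1) = 156 = 2^2 · 3 · 13.
It suffices to check that the order of 50 is not a proper divisor of 156: compute 50^(156/q) for q ∈ {2, 3, 13}.
50^78 ≡ 168 (mod 169)  [q = 2: ≢ 1 ✓]
50^52 ≡ 146 (mod 169)  [q = 3: ≢ 1 ✓]
50^12 ≡ 66 (mod 169)  [q = 13: ≢ 1 ✓]
None equal 1, so ord_169(50) = 156: 50 is a primitive root.

Yes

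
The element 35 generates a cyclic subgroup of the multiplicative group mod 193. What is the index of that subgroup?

The order of 35 must divide φ(193) = 193 − 1 = 192 = 2^6 · 3.
Divisors of 192: 1, 2, 3, 4, 6, 8, 12, 16, 24, 32, 48, 64, 96, 192.
Test each divisor d:
35^1 ≡ 35 (mod 193)
35^2 ≡ 67 (mod 193)
35^3 ≡ 29 (mod 193)
35^4 ≡ 50 (mod 193)
35^6 ≡ 69 (mod 193)
35^8 ≡ 184 (mod 193)
35^12 ≡ 129 (mod 193)
35^16 ≡ 81 (mod 193)
35^24 ≡ 43 (mod 193)
35^32 ≡ 192 (mod 193)
35^48 ≡ 112 (mod 193)
35^64 ≡ 1 (mod 193) ✓
Thus |⟨35⟩| = ord(35) = 64.
[(Z/193Z)^× : ⟨35⟩] = 192/64 = 3.

3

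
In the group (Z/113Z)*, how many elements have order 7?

φ(113) = 113 − 1 = 112 = 2^4 · 7.
In a cyclic group of order 112, there are φ(d) elements of order d for each divisor d of 112, and zero for non-divisors.
7 | 112, and φ(7) = 7 − 1 = 6.

6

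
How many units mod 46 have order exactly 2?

φ(46) = φ(2)·φ(23) = 1·22 = 22 = 2 · 11.
(Z/46Z)^× is cyclic (|G| = 22); a cyclic group of order m has exactly φ(d) elements of each order d | m, and none otherwise.
2 | 22, and φ(2) = 2 − 1 = 1.

1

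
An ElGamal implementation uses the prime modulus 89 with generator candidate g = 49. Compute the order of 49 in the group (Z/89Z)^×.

44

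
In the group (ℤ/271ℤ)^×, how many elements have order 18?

6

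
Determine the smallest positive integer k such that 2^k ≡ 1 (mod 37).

36

Since 2 ∈ (Z/37Z)^×, its order divides φ(37) = 37 − 1 = 36 = 2^2 · 3^2.
Divisors of 36: 1, 2, 3, 4, 6, 9, 12, 18, 36.
Compute 2^d (mod 37) for the divisors d until we hit 1:
2^1 ≡ 2 (mod 37)
2^2 ≡ 4 (mod 37)
2^3 ≡ 8 (mod 37)
2^4 ≡ 16 (mod 37)
2^6 ≡ 27 (mod 37)
2^9 ≡ 31 (mod 37)
2^12 ≡ 26 (mod 37)
2^18 ≡ 36 (mod 37)
2^36 ≡ 1 (mod 37) ✓
Therefore the multiplicative order of 2 modulo 37 is 36.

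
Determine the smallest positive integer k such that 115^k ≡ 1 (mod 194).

By Lagrange's theorem, ord_194(115) divides φ(194) = φ(2)·φ(97) = 1·96 = 96 = 2^5 · 3.
Divisors of 96: 1, 2, 3, 4, 6, 8, 12, 16, 24, 32, 48, 96.
Check 115^d mod 194 for each divisor in increasing order:
115^1 ≡ 115
115^2 ≡ 33
115^3 ≡ 109
115^4 ≡ 119
115^6 ≡ 47
115^8 ≡ 193
115^12 ≡ 75
115^16 ≡ 1
The smallest such exponent is 16, so the order of 115 is 16.

16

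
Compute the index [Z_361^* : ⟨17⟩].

2

The order of 17 must divide φ(361) = φ(19^2) = 19·(19−1) = 342 = 2 · 3^2 · 19.
Divisors of 342: 1, 2, 3, 6, 9, 18, 19, 38, 57, 114, 171, 342.
Compute 17^d (mod 361) for the divisors d until we hit 1:
17^1 ≡ 17 (mod 361)
17^2 ≡ 289 (mod 361)
17^3 ≡ 220 (mod 361)
17^6 ≡ 26 (mod 361)
17^9 ≡ 305 (mod 361)
17^18 ≡ 248 (mod 361)
17^19 ≡ 245 (mod 361)
17^38 ≡ 99 (mod 361)
17^57 ≡ 68 (mod 361)
17^114 ≡ 292 (mod 361)
17^171 ≡ 1 (mod 361) ✓
So ord_361(17) = 171, hence |⟨17⟩| = 171.
The index is φ(361) / ord(17) = 342 / 171 = 2.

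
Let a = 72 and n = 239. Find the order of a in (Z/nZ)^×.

Since 72 ∈ (Z/239Z)^×, its order divides φ(239) = 239 − 1 = 238 = 2 · 7 · 17.
Divisors of 238: 1, 2, 7, 14, 17, 34, 119, 238.
Check 72^d mod 239 for each divisor in increasing order:
72^1 ≡ 72
72^2 ≡ 165
72^7 ≡ 36
72^14 ≡ 101
72^17 ≡ 100
72^34 ≡ 201
72^119 ≡ 1
Therefore the multiplicative order of 72 modulo 239 is 119.

119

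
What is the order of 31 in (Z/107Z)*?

Since 31 ∈ (Z/107Z)^×, its order divides φ(107) = 107 − 1 = 106 = 2 · 53.
Divisors of 106: 1, 2, 53, 106.
Evaluate successive powers at the divisors of 106:
31^1 ≡ 31
31^2 ≡ 105
31^53 ≡ 106
31^106 ≡ 1
The smallest such exponent is 106, so the order of 31 is 106.

106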